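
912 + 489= 1401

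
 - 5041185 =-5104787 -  - 63602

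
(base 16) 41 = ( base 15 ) 45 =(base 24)2h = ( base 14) 49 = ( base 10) 65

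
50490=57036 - 6546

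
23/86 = 23/86 = 0.27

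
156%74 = 8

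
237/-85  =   - 237/85=- 2.79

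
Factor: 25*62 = 2^1 * 5^2*31^1 = 1550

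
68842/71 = 969 + 43/71=969.61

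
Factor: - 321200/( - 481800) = 2^1*3^( - 1)=2/3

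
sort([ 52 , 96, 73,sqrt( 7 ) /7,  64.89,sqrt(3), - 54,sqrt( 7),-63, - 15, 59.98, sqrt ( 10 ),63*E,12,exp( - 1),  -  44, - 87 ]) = [ - 87,-63, - 54,-44, - 15, exp( - 1), sqrt( 7 )/7, sqrt( 3),sqrt( 7),sqrt( 10),12,52,59.98,64.89,73 , 96, 63* E ] 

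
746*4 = 2984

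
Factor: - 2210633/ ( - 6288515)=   5^( - 1)*59^( - 1 )*21317^( - 1 )*2210633^1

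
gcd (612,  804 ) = 12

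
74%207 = 74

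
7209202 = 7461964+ - 252762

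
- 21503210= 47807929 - 69311139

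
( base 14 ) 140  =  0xFC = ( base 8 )374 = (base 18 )e0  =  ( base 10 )252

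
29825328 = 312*95594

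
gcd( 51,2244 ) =51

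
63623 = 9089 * 7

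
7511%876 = 503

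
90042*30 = 2701260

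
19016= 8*2377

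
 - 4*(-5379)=21516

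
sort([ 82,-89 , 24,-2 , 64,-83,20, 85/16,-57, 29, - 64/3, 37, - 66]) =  [ - 89,- 83,-66, - 57,  -  64/3,-2,85/16, 20 , 24, 29,37, 64, 82 ]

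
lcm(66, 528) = 528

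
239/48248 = 239/48248 = 0.00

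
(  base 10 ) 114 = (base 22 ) 54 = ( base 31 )3l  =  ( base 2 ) 1110010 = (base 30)3o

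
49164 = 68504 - 19340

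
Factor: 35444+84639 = 23^2*227^1  =  120083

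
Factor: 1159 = 19^1*61^1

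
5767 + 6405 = 12172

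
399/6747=133/2249 = 0.06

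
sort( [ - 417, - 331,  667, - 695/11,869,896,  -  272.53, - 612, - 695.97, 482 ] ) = [ - 695.97,-612, - 417 ,-331, - 272.53,  -  695/11,482,667,  869,  896]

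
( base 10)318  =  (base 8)476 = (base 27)BL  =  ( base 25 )ci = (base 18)HC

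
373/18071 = 373/18071 = 0.02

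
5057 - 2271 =2786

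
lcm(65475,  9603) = 720225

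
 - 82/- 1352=41/676 = 0.06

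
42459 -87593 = - 45134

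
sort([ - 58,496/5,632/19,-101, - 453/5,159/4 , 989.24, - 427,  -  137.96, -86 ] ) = [ - 427, - 137.96,-101, - 453/5, - 86  , -58, 632/19, 159/4, 496/5, 989.24]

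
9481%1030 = 211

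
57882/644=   89 + 283/322 = 89.88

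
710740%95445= 42625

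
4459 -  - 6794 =11253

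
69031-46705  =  22326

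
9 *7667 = 69003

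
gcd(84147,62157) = 3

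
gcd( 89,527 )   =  1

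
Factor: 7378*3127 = 23071006 = 2^1*7^1 *17^1  *31^1*53^1*59^1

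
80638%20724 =18466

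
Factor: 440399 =440399^1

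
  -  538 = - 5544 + 5006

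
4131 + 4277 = 8408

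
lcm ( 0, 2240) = 0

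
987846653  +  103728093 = 1091574746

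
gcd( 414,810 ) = 18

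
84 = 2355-2271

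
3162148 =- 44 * ( - 71867)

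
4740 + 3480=8220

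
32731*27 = 883737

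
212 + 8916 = 9128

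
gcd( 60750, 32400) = 4050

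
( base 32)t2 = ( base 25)1C5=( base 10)930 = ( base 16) 3A2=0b1110100010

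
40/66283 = 40/66283 = 0.00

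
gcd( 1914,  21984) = 6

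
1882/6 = 941/3  =  313.67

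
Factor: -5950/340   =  -35/2 = - 2^( - 1 )*5^1*7^1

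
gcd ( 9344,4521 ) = 1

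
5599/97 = 5599/97 = 57.72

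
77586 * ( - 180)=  - 13965480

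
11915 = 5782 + 6133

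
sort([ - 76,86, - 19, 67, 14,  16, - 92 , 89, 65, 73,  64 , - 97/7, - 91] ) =[ -92,-91,-76,  -  19, - 97/7,14, 16, 64, 65, 67, 73, 86,89]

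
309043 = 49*6307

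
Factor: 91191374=2^1 * 19^1 * 47^1 * 51059^1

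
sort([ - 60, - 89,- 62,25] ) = [-89,-62, - 60,25 ]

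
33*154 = 5082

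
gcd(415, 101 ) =1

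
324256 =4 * 81064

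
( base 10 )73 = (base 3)2201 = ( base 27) 2j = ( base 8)111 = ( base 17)45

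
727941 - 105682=622259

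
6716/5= 1343+1/5 = 1343.20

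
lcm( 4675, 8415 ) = 42075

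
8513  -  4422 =4091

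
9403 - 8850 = 553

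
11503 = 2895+8608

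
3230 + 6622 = 9852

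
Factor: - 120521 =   -  191^1*631^1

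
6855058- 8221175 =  - 1366117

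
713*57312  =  40863456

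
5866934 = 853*6878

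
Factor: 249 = 3^1*83^1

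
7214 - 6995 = 219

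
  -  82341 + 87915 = 5574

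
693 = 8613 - 7920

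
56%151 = 56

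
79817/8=79817/8  =  9977.12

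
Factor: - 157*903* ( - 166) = 2^1*3^1*7^1*43^1*83^1* 157^1 = 23533986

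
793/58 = 13 + 39/58 = 13.67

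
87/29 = 3= 3.00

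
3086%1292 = 502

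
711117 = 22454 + 688663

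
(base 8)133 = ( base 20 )4b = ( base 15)61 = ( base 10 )91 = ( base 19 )4f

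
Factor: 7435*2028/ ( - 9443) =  - 15078180/9443 = -  2^2*3^1*5^1*7^( - 1)*13^2*19^(-1)*71^( - 1)*1487^1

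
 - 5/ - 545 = 1/109 = 0.01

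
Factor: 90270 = 2^1*3^2*5^1*17^1*59^1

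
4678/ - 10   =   - 468 + 1/5=- 467.80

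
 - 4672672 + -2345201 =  - 7017873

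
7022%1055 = 692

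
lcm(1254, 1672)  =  5016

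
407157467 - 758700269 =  - 351542802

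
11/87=11/87 = 0.13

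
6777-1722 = 5055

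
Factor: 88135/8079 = 3^( - 1)*5^1*2693^( - 1 ) * 17627^1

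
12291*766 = 9414906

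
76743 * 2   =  153486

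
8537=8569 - 32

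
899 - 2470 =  - 1571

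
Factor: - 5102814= -2^1*3^1*157^1*5417^1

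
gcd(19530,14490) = 630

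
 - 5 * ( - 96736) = 483680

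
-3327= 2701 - 6028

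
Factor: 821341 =53^1*15497^1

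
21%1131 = 21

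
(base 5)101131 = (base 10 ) 3291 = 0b110011011011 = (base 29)3qe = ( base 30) 3JL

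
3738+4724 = 8462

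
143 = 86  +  57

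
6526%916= 114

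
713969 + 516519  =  1230488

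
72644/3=72644/3=24214.67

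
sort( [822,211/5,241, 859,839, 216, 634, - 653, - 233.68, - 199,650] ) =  [- 653, -233.68, -199, 211/5, 216,241,634,650,822,839 , 859 ]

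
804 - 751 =53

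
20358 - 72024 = -51666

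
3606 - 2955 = 651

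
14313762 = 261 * 54842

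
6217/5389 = 1 + 828/5389 = 1.15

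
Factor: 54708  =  2^2*3^1*47^1*97^1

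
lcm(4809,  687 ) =4809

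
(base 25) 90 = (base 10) 225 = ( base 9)270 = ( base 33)6R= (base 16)e1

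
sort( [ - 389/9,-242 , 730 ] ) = [ - 242, - 389/9,  730] 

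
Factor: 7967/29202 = 257/942 = 2^( - 1 )*3^(-1 )*157^( - 1)*257^1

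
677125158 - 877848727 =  - 200723569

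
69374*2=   138748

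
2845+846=3691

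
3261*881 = 2872941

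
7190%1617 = 722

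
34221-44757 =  - 10536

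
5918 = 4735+1183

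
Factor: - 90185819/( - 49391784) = 2^( - 3)* 3^( - 2)*13^(-1 )*67^1*271^1*4967^1*52769^(-1 ) 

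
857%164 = 37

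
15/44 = 15/44 = 0.34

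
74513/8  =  9314+1/8 = 9314.12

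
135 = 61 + 74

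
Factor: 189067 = 189067^1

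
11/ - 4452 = -1 + 4441/4452 = - 0.00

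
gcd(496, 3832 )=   8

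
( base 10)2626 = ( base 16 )A42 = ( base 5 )41001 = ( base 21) 5k1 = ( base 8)5102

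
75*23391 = 1754325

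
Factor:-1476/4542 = -2^1*3^1*41^1*757^(-1) = -246/757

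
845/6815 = 169/1363 =0.12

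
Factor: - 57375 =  - 3^3*5^3*17^1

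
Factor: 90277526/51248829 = 2^1*3^ ( - 1)*17^( - 1)*29^ ( - 1)*3257^1*13859^1*34651^(  -  1) 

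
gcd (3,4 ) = 1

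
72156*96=6926976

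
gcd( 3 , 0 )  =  3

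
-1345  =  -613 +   -  732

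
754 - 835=-81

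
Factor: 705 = 3^1* 5^1*47^1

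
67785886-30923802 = 36862084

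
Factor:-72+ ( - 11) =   -  83 = - 83^1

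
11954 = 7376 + 4578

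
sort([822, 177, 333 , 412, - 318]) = [-318,177,333,412,  822]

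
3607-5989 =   -  2382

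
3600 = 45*80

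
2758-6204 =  - 3446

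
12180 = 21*580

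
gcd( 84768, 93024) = 96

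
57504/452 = 14376/113 = 127.22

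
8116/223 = 8116/223 = 36.39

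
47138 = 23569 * 2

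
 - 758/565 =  -758/565 = - 1.34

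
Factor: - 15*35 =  - 525= -  3^1*5^2 * 7^1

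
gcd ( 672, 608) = 32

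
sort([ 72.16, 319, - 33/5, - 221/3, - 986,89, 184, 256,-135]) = [ -986,  -  135, - 221/3, - 33/5,  72.16, 89, 184, 256,319 ] 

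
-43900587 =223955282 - 267855869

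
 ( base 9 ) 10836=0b1110001001010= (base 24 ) cdi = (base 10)7242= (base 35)5vw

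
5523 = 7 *789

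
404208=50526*8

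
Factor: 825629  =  7^1 * 79^1*1493^1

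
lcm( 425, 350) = 5950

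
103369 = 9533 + 93836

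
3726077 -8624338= - 4898261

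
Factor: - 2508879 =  - 3^1 * 701^1*1193^1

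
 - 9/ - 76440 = 3/25480 = 0.00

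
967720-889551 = 78169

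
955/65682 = 955/65682= 0.01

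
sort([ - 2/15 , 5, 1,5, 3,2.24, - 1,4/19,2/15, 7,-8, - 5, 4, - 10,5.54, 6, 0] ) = [  -  10, - 8,- 5, - 1, - 2/15,0,2/15, 4/19, 1, 2.24, 3,  4,5,5,5.54 , 6,7]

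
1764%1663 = 101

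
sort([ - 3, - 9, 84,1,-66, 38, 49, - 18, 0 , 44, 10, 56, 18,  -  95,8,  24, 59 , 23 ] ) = [ - 95, - 66, - 18,-9,- 3, 0,1, 8, 10, 18,  23, 24,  38, 44, 49,56,59,  84 ] 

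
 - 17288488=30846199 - 48134687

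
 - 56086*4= - 224344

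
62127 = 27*2301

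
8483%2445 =1148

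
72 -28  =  44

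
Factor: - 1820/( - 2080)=2^( - 3)*7^1 = 7/8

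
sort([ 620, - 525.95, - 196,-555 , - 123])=[-555, - 525.95, - 196, - 123,620 ] 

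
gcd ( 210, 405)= 15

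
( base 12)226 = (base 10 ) 318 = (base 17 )11c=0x13e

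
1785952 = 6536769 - 4750817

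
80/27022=40/13511 = 0.00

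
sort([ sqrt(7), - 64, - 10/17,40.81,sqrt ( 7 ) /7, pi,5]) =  [-64, - 10/17,sqrt( 7)/7, sqrt(7), pi,5, 40.81] 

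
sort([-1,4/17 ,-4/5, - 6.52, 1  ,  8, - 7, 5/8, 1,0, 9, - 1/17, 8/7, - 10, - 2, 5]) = [ - 10, -7, - 6.52, - 2,-1, - 4/5 , - 1/17,0,4/17,5/8,1,  1,8/7,5,8,9 ]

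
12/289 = 12/289 = 0.04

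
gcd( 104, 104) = 104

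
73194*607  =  44428758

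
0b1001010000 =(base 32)ig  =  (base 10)592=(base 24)10G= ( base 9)727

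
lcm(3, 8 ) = 24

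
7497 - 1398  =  6099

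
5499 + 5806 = 11305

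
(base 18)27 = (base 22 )1l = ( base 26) 1H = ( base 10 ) 43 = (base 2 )101011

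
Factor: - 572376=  - 2^3*3^1* 7^1*3407^1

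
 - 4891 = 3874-8765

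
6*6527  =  39162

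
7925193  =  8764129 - 838936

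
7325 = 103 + 7222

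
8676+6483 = 15159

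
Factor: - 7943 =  - 13^2 * 47^1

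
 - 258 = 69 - 327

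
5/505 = 1/101 = 0.01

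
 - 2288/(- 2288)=1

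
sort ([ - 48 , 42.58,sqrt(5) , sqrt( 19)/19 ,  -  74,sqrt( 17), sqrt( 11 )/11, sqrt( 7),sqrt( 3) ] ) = [ - 74,-48, sqrt(19)/19 , sqrt ( 11)/11,sqrt (3), sqrt( 5), sqrt(7) , sqrt( 17 ), 42.58 ]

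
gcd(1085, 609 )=7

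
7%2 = 1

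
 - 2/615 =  - 1 + 613/615 =- 0.00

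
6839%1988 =875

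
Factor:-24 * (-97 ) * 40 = 2^6*3^1*5^1*97^1  =  93120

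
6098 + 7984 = 14082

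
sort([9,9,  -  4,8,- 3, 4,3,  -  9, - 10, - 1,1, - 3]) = [ - 10, - 9, - 4, - 3, - 3, - 1, 1,3,4,8, 9, 9 ]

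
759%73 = 29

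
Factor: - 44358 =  - 2^1*3^1 * 7393^1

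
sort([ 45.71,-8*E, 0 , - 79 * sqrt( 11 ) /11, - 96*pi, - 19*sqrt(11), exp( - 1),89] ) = [ - 96*pi ,  -  19 * sqrt( 11), - 79 * sqrt( 11 ) /11, - 8 *E , 0,exp(  -  1), 45.71,89 ] 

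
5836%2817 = 202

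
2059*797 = 1641023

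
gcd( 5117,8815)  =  43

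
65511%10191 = 4365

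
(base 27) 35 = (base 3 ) 10012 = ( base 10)86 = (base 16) 56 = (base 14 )62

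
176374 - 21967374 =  - 21791000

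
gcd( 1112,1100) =4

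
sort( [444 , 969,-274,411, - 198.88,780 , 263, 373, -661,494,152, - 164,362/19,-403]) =[ - 661, - 403,-274, -198.88, - 164,362/19,152,  263, 373, 411, 444 , 494 , 780,969] 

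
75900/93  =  816+ 4/31 = 816.13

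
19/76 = 1/4 = 0.25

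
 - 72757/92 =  - 72757/92 = - 790.84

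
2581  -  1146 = 1435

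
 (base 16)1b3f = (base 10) 6975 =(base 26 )A87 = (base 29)88f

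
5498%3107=2391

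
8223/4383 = 1 + 1280/1461 = 1.88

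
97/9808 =97/9808 =0.01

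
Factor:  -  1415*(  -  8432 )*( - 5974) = -71277466720 = - 2^5*5^1*17^1*29^1*31^1*103^1 * 283^1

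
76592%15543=14420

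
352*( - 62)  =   - 21824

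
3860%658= 570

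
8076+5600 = 13676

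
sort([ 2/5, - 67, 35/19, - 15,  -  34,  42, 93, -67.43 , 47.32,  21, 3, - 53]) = [ - 67.43,-67, - 53 , - 34, - 15, 2/5, 35/19,3,21, 42, 47.32,  93 ]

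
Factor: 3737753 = 23^1 * 163^1* 997^1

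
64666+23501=88167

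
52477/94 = 52477/94 = 558.27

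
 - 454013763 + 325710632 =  - 128303131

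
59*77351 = 4563709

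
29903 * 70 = 2093210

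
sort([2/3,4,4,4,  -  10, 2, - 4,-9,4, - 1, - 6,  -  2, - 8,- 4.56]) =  [  -  10, -9 , -8, - 6, - 4.56,- 4, - 2,-1,2/3,2,  4,4, 4, 4]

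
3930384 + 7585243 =11515627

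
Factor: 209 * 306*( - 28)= - 1790712 = - 2^3*3^2 * 7^1*11^1*17^1*19^1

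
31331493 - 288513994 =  - 257182501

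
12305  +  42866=55171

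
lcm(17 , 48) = 816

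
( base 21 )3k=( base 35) 2D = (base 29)2p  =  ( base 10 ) 83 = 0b1010011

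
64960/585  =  12992/117= 111.04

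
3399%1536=327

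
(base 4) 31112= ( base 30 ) se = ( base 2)1101010110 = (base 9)1148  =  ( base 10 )854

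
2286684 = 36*63519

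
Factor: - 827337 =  - 3^1*7^1*39397^1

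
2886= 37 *78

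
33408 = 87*384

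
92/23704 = 23/5926  =  0.00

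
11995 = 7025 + 4970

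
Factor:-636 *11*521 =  - 2^2*3^1*11^1*53^1*521^1 = - 3644916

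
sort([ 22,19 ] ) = [ 19,  22] 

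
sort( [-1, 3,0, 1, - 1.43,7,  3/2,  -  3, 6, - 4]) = [ - 4,- 3, - 1.43, - 1, 0,1, 3/2,3, 6, 7]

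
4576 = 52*88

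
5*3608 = 18040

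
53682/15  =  3578 + 4/5 = 3578.80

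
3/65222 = 3/65222 = 0.00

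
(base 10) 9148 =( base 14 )3496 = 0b10001110111100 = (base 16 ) 23bc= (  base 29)APD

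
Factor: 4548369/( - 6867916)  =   - 2^ (-2)*3^1*7^1*11^(-1)*59^1*3671^1*156089^(  -  1 ) 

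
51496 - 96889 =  - 45393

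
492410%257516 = 234894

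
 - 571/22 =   -  571/22 = - 25.95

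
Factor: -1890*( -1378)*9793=2^2*3^3 * 5^1*7^2 * 13^1*53^1*1399^1 = 25505085060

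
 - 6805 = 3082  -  9887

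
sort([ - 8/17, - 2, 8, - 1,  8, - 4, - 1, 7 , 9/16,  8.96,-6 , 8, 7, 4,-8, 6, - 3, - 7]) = [ - 8 , - 7,  -  6,- 4, - 3, - 2, - 1, - 1,-8/17, 9/16,  4, 6,7, 7,8,8,8, 8.96 ] 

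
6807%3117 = 573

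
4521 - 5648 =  - 1127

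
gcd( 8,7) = 1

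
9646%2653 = 1687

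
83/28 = 2 + 27/28 = 2.96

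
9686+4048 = 13734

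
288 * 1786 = 514368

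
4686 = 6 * 781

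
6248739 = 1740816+4507923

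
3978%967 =110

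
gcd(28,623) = 7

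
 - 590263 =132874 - 723137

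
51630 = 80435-28805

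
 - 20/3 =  -7 + 1/3= - 6.67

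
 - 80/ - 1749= 80/1749 = 0.05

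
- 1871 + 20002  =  18131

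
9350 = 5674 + 3676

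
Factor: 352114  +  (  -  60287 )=29^2*347^1 = 291827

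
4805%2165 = 475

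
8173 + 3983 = 12156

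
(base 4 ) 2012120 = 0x2198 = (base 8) 20630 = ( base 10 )8600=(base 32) 8CO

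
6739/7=6739/7  =  962.71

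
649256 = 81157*8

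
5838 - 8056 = - 2218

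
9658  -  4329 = 5329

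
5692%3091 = 2601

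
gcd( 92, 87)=1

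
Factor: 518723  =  29^1*31^1*577^1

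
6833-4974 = 1859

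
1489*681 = 1014009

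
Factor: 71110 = 2^1*5^1*13^1*547^1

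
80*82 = 6560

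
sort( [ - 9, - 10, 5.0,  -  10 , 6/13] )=[-10, -10, - 9,6/13, 5.0]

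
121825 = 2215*55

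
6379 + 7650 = 14029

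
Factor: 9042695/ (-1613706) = -2^( - 1 )*3^(-1 )*5^1*449^(-1 )*599^(-1 ) * 1808539^1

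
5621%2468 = 685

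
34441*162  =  5579442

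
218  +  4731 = 4949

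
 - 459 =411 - 870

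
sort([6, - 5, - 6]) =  [ - 6,  -  5, 6]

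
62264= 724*86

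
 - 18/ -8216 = 9/4108 = 0.00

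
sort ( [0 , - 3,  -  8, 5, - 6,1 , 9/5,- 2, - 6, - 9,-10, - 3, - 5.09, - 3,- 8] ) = [ - 10, - 9, - 8 , - 8 , - 6, - 6, - 5.09, - 3, - 3,-3 ,  -  2, 0, 1, 9/5, 5 ] 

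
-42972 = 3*(- 14324)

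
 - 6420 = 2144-8564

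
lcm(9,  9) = 9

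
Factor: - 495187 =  - 7^1*11^1*59^1*109^1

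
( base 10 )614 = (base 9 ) 752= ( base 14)31C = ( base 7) 1535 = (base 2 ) 1001100110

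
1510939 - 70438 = 1440501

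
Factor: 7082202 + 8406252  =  2^1 * 3^1*2581409^1 = 15488454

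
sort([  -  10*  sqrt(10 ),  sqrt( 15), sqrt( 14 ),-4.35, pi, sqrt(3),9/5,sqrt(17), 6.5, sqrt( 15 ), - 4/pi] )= [ - 10*sqrt( 10), -4.35 , - 4/pi, sqrt(3),  9/5, pi,  sqrt(14), sqrt( 15), sqrt( 15),sqrt(17 ), 6.5]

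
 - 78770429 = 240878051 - 319648480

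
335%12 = 11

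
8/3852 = 2/963 = 0.00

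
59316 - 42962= 16354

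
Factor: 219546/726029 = 2^1 * 3^2 * 683^ (- 1 ) * 1063^(-1)*12197^1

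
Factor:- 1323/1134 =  - 2^ ( -1)*3^( - 1) * 7^1 =- 7/6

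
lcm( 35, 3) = 105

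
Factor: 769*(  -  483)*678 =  - 2^1 * 3^2*7^1 * 23^1*113^1*769^1  =  - 251827506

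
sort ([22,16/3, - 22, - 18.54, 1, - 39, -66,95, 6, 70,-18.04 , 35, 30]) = [ - 66, - 39, - 22, - 18.54, - 18.04,1, 16/3,6,22, 30,  35,70,95 ] 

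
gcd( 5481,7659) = 9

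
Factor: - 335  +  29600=3^1*5^1* 1951^1  =  29265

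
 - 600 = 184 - 784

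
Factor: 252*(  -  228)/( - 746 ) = 2^3*3^3*7^1 * 19^1*373^( - 1 ) = 28728/373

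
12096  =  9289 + 2807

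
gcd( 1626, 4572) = 6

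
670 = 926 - 256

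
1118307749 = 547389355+570918394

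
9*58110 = 522990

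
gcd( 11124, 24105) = 3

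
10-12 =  - 2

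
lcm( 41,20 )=820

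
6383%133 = 132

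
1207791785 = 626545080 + 581246705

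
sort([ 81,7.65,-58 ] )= [  -  58, 7.65, 81 ] 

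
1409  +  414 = 1823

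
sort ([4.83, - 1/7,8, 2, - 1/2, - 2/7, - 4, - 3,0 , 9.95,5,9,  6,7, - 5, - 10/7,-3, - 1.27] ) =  [ - 5, - 4 , - 3, - 3, - 10/7, - 1.27, - 1/2, - 2/7,-1/7,  0,2, 4.83,5, 6,7, 8  ,  9,9.95 ]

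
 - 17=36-53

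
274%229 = 45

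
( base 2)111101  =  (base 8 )75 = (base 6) 141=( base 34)1R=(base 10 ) 61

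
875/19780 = 175/3956 = 0.04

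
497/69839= 71/9977 = 0.01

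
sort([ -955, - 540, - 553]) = [ - 955, - 553, - 540]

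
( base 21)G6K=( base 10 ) 7202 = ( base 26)ah0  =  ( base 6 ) 53202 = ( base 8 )16042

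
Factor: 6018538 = 2^1*43^1 * 47^1 * 1489^1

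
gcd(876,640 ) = 4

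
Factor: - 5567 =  - 19^1*293^1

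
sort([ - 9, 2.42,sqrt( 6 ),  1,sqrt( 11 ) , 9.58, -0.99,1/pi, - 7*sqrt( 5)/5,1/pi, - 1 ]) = [ - 9, - 7 * sqrt(5 )/5, - 1, - 0.99, 1/pi, 1/pi,  1, 2.42,sqrt (6),sqrt(11),9.58 ] 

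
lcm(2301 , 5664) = 73632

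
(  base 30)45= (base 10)125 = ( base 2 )1111101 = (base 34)3N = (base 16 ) 7d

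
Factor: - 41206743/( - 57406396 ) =2^( - 2)*3^2*41^( - 1 )*1069^1 * 4283^1*350039^(-1)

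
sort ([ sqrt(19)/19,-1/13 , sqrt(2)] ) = [ - 1/13,sqrt( 19)/19, sqrt(2 ) ] 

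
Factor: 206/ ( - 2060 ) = - 1/10 = - 2^ (-1) * 5^( - 1 ) 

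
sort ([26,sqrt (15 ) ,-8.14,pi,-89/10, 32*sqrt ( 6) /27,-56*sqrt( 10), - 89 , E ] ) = [-56*sqrt ( 10),-89, - 89/10, - 8.14, E, 32*sqrt(6) /27,pi,sqrt ( 15 ),26]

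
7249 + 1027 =8276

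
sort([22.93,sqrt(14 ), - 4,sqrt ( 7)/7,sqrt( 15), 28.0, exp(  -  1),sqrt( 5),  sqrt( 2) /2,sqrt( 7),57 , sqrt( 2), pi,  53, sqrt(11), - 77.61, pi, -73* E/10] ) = [  -  77.61, - 73*E/10, - 4, exp(  -  1 ), sqrt (7 ) /7, sqrt(2)/2, sqrt ( 2),  sqrt(5 ), sqrt(7), pi,pi, sqrt(11) , sqrt( 14 ),sqrt (15 ),22.93, 28.0,53, 57 ] 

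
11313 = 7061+4252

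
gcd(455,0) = 455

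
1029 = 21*49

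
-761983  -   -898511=136528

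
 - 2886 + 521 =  - 2365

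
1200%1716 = 1200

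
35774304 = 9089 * 3936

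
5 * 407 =2035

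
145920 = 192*760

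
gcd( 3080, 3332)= 28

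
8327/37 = 225 + 2/37=225.05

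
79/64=1  +  15/64 = 1.23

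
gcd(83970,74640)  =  9330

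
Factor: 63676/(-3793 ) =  - 2^2 * 3793^( - 1)*15919^1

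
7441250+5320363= 12761613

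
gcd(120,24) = 24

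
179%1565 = 179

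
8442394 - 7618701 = 823693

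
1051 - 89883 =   -  88832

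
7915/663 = 7915/663= 11.94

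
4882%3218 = 1664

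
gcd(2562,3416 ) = 854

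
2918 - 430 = 2488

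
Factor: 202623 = 3^1*17^1*29^1 *137^1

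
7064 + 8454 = 15518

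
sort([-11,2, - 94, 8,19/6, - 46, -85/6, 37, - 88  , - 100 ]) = [ - 100, - 94, - 88, - 46,-85/6, - 11,2,19/6 , 8,37 ]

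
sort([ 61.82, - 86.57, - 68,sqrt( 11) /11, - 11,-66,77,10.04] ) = [ - 86.57, - 68, - 66, - 11, sqrt (11)/11, 10.04,61.82, 77 ] 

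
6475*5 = 32375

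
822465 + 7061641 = 7884106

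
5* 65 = 325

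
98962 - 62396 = 36566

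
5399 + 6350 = 11749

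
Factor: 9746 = 2^1*11^1*443^1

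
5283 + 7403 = 12686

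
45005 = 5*9001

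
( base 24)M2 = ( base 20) 16A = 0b1000010010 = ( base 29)I8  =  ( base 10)530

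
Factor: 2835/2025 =7/5  =  5^( - 1)*7^1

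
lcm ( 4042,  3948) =169764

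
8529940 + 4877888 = 13407828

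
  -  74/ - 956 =37/478 = 0.08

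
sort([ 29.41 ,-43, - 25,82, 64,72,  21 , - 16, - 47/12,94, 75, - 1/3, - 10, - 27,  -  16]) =[ - 43,-27, - 25, - 16 , -16, - 10 , - 47/12, - 1/3 , 21,29.41,64,72,75,82,94 ]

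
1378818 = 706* 1953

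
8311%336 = 247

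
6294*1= 6294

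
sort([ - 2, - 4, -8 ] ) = [ - 8, - 4 ,-2]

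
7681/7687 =7681/7687  =  1.00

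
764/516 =191/129 = 1.48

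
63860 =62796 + 1064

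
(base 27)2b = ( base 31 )23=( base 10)65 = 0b1000001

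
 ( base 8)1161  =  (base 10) 625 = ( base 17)22d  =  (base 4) 21301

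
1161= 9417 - 8256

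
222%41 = 17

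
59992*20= 1199840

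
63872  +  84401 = 148273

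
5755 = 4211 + 1544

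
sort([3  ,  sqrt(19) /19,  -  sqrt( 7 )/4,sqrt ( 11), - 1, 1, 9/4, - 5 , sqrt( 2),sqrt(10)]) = [  -  5,-1, - sqrt ( 7 )/4,sqrt( 19)/19, 1 , sqrt( 2),9/4,3,  sqrt ( 10 ), sqrt(11)]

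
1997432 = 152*13141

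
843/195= 281/65 = 4.32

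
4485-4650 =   -  165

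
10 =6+4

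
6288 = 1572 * 4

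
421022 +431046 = 852068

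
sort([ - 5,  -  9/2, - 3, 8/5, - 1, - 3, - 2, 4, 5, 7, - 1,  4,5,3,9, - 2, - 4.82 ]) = [ - 5,  -  4.82, - 9/2 , - 3,  -  3, -2, - 2, - 1, - 1, 8/5, 3,4,4, 5,5, 7, 9]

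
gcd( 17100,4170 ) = 30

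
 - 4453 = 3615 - 8068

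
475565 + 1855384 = 2330949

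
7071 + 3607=10678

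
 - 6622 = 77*(-86)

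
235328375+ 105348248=340676623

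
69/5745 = 23/1915 = 0.01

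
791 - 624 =167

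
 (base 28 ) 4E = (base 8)176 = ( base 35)3L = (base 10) 126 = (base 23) 5b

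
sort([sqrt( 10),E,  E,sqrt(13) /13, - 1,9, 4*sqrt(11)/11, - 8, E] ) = [ - 8, - 1, sqrt ( 13 )/13, 4*sqrt( 11 ) /11,E,  E, E, sqrt (10), 9 ]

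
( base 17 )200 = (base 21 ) 16b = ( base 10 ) 578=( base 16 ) 242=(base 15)288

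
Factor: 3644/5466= 2^1*3^(-1) = 2/3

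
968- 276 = 692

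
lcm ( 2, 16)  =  16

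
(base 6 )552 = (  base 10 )212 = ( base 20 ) AC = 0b11010100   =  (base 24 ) 8K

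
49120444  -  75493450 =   -  26373006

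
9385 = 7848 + 1537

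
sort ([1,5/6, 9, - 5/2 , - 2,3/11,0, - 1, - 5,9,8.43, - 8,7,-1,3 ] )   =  [ - 8, - 5,  -  5/2, - 2,-1,  -  1,0,3/11,5/6, 1,3,  7,8.43,9,9 ] 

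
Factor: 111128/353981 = 2^3*29^1*739^( - 1) = 232/739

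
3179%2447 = 732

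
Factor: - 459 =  - 3^3*17^1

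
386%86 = 42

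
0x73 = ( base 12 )97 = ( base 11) a5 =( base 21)5a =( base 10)115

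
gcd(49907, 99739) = 1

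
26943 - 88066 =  - 61123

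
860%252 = 104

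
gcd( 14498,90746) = 2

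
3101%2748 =353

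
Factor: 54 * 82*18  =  79704 = 2^3 * 3^5*41^1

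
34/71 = 34/71 = 0.48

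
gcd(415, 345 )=5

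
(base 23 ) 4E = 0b1101010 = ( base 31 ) 3D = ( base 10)106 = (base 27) 3p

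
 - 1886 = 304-2190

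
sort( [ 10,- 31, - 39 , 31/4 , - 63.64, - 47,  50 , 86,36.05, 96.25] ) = [ - 63.64 , - 47, - 39,-31, 31/4, 10 , 36.05,50,86,96.25]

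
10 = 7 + 3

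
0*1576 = 0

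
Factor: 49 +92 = 141 = 3^1 * 47^1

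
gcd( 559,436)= 1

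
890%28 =22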